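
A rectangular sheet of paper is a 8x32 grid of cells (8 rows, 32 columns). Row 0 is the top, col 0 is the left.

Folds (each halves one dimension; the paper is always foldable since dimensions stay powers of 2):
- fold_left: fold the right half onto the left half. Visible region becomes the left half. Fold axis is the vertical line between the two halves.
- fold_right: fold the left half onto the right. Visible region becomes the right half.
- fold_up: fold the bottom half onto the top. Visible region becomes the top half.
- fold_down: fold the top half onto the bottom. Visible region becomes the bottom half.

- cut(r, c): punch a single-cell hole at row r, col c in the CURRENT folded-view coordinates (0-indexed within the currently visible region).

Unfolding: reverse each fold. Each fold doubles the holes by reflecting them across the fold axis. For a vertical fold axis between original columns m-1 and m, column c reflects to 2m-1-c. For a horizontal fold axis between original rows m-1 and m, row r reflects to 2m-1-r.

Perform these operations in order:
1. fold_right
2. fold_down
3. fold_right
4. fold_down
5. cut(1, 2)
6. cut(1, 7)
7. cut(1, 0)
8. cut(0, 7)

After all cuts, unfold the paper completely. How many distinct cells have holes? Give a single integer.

Op 1 fold_right: fold axis v@16; visible region now rows[0,8) x cols[16,32) = 8x16
Op 2 fold_down: fold axis h@4; visible region now rows[4,8) x cols[16,32) = 4x16
Op 3 fold_right: fold axis v@24; visible region now rows[4,8) x cols[24,32) = 4x8
Op 4 fold_down: fold axis h@6; visible region now rows[6,8) x cols[24,32) = 2x8
Op 5 cut(1, 2): punch at orig (7,26); cuts so far [(7, 26)]; region rows[6,8) x cols[24,32) = 2x8
Op 6 cut(1, 7): punch at orig (7,31); cuts so far [(7, 26), (7, 31)]; region rows[6,8) x cols[24,32) = 2x8
Op 7 cut(1, 0): punch at orig (7,24); cuts so far [(7, 24), (7, 26), (7, 31)]; region rows[6,8) x cols[24,32) = 2x8
Op 8 cut(0, 7): punch at orig (6,31); cuts so far [(6, 31), (7, 24), (7, 26), (7, 31)]; region rows[6,8) x cols[24,32) = 2x8
Unfold 1 (reflect across h@6): 8 holes -> [(4, 24), (4, 26), (4, 31), (5, 31), (6, 31), (7, 24), (7, 26), (7, 31)]
Unfold 2 (reflect across v@24): 16 holes -> [(4, 16), (4, 21), (4, 23), (4, 24), (4, 26), (4, 31), (5, 16), (5, 31), (6, 16), (6, 31), (7, 16), (7, 21), (7, 23), (7, 24), (7, 26), (7, 31)]
Unfold 3 (reflect across h@4): 32 holes -> [(0, 16), (0, 21), (0, 23), (0, 24), (0, 26), (0, 31), (1, 16), (1, 31), (2, 16), (2, 31), (3, 16), (3, 21), (3, 23), (3, 24), (3, 26), (3, 31), (4, 16), (4, 21), (4, 23), (4, 24), (4, 26), (4, 31), (5, 16), (5, 31), (6, 16), (6, 31), (7, 16), (7, 21), (7, 23), (7, 24), (7, 26), (7, 31)]
Unfold 4 (reflect across v@16): 64 holes -> [(0, 0), (0, 5), (0, 7), (0, 8), (0, 10), (0, 15), (0, 16), (0, 21), (0, 23), (0, 24), (0, 26), (0, 31), (1, 0), (1, 15), (1, 16), (1, 31), (2, 0), (2, 15), (2, 16), (2, 31), (3, 0), (3, 5), (3, 7), (3, 8), (3, 10), (3, 15), (3, 16), (3, 21), (3, 23), (3, 24), (3, 26), (3, 31), (4, 0), (4, 5), (4, 7), (4, 8), (4, 10), (4, 15), (4, 16), (4, 21), (4, 23), (4, 24), (4, 26), (4, 31), (5, 0), (5, 15), (5, 16), (5, 31), (6, 0), (6, 15), (6, 16), (6, 31), (7, 0), (7, 5), (7, 7), (7, 8), (7, 10), (7, 15), (7, 16), (7, 21), (7, 23), (7, 24), (7, 26), (7, 31)]

Answer: 64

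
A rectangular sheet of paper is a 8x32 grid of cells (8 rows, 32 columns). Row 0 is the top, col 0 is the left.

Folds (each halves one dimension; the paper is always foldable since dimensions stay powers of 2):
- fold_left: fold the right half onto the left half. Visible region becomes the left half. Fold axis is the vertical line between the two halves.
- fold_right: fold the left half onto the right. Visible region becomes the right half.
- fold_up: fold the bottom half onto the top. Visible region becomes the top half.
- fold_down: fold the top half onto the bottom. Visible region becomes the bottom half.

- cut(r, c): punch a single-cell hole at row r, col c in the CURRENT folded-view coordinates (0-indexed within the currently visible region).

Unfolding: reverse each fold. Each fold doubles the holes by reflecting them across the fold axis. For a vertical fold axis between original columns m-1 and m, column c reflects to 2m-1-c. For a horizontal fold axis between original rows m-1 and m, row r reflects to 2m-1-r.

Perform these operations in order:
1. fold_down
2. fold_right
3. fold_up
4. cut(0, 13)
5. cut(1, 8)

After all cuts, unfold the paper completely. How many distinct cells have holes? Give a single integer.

Op 1 fold_down: fold axis h@4; visible region now rows[4,8) x cols[0,32) = 4x32
Op 2 fold_right: fold axis v@16; visible region now rows[4,8) x cols[16,32) = 4x16
Op 3 fold_up: fold axis h@6; visible region now rows[4,6) x cols[16,32) = 2x16
Op 4 cut(0, 13): punch at orig (4,29); cuts so far [(4, 29)]; region rows[4,6) x cols[16,32) = 2x16
Op 5 cut(1, 8): punch at orig (5,24); cuts so far [(4, 29), (5, 24)]; region rows[4,6) x cols[16,32) = 2x16
Unfold 1 (reflect across h@6): 4 holes -> [(4, 29), (5, 24), (6, 24), (7, 29)]
Unfold 2 (reflect across v@16): 8 holes -> [(4, 2), (4, 29), (5, 7), (5, 24), (6, 7), (6, 24), (7, 2), (7, 29)]
Unfold 3 (reflect across h@4): 16 holes -> [(0, 2), (0, 29), (1, 7), (1, 24), (2, 7), (2, 24), (3, 2), (3, 29), (4, 2), (4, 29), (5, 7), (5, 24), (6, 7), (6, 24), (7, 2), (7, 29)]

Answer: 16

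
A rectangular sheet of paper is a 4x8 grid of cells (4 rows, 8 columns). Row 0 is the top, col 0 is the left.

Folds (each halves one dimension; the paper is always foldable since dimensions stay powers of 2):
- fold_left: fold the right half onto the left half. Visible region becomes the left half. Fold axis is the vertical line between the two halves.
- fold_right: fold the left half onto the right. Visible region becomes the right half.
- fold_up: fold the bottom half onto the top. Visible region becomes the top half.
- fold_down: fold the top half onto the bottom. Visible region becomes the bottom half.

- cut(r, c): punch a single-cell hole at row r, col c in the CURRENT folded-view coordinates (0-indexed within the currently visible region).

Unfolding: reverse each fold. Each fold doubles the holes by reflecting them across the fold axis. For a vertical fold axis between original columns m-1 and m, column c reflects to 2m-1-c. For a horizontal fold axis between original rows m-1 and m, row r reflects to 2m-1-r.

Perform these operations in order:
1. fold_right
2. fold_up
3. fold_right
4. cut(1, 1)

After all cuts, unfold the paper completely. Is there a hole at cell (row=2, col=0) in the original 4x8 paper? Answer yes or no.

Op 1 fold_right: fold axis v@4; visible region now rows[0,4) x cols[4,8) = 4x4
Op 2 fold_up: fold axis h@2; visible region now rows[0,2) x cols[4,8) = 2x4
Op 3 fold_right: fold axis v@6; visible region now rows[0,2) x cols[6,8) = 2x2
Op 4 cut(1, 1): punch at orig (1,7); cuts so far [(1, 7)]; region rows[0,2) x cols[6,8) = 2x2
Unfold 1 (reflect across v@6): 2 holes -> [(1, 4), (1, 7)]
Unfold 2 (reflect across h@2): 4 holes -> [(1, 4), (1, 7), (2, 4), (2, 7)]
Unfold 3 (reflect across v@4): 8 holes -> [(1, 0), (1, 3), (1, 4), (1, 7), (2, 0), (2, 3), (2, 4), (2, 7)]
Holes: [(1, 0), (1, 3), (1, 4), (1, 7), (2, 0), (2, 3), (2, 4), (2, 7)]

Answer: yes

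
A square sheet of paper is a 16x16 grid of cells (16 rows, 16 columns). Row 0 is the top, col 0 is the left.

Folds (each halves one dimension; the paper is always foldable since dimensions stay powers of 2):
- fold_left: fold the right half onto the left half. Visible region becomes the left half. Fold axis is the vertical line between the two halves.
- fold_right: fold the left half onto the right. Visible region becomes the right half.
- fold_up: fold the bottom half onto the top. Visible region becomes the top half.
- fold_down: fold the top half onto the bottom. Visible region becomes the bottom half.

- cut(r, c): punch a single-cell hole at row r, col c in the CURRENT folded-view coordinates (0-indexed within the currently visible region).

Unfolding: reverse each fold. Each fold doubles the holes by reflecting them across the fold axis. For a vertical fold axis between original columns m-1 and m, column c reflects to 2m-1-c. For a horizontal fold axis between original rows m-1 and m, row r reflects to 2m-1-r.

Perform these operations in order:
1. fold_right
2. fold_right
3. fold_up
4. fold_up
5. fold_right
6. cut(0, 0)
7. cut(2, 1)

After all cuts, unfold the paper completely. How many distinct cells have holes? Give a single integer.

Op 1 fold_right: fold axis v@8; visible region now rows[0,16) x cols[8,16) = 16x8
Op 2 fold_right: fold axis v@12; visible region now rows[0,16) x cols[12,16) = 16x4
Op 3 fold_up: fold axis h@8; visible region now rows[0,8) x cols[12,16) = 8x4
Op 4 fold_up: fold axis h@4; visible region now rows[0,4) x cols[12,16) = 4x4
Op 5 fold_right: fold axis v@14; visible region now rows[0,4) x cols[14,16) = 4x2
Op 6 cut(0, 0): punch at orig (0,14); cuts so far [(0, 14)]; region rows[0,4) x cols[14,16) = 4x2
Op 7 cut(2, 1): punch at orig (2,15); cuts so far [(0, 14), (2, 15)]; region rows[0,4) x cols[14,16) = 4x2
Unfold 1 (reflect across v@14): 4 holes -> [(0, 13), (0, 14), (2, 12), (2, 15)]
Unfold 2 (reflect across h@4): 8 holes -> [(0, 13), (0, 14), (2, 12), (2, 15), (5, 12), (5, 15), (7, 13), (7, 14)]
Unfold 3 (reflect across h@8): 16 holes -> [(0, 13), (0, 14), (2, 12), (2, 15), (5, 12), (5, 15), (7, 13), (7, 14), (8, 13), (8, 14), (10, 12), (10, 15), (13, 12), (13, 15), (15, 13), (15, 14)]
Unfold 4 (reflect across v@12): 32 holes -> [(0, 9), (0, 10), (0, 13), (0, 14), (2, 8), (2, 11), (2, 12), (2, 15), (5, 8), (5, 11), (5, 12), (5, 15), (7, 9), (7, 10), (7, 13), (7, 14), (8, 9), (8, 10), (8, 13), (8, 14), (10, 8), (10, 11), (10, 12), (10, 15), (13, 8), (13, 11), (13, 12), (13, 15), (15, 9), (15, 10), (15, 13), (15, 14)]
Unfold 5 (reflect across v@8): 64 holes -> [(0, 1), (0, 2), (0, 5), (0, 6), (0, 9), (0, 10), (0, 13), (0, 14), (2, 0), (2, 3), (2, 4), (2, 7), (2, 8), (2, 11), (2, 12), (2, 15), (5, 0), (5, 3), (5, 4), (5, 7), (5, 8), (5, 11), (5, 12), (5, 15), (7, 1), (7, 2), (7, 5), (7, 6), (7, 9), (7, 10), (7, 13), (7, 14), (8, 1), (8, 2), (8, 5), (8, 6), (8, 9), (8, 10), (8, 13), (8, 14), (10, 0), (10, 3), (10, 4), (10, 7), (10, 8), (10, 11), (10, 12), (10, 15), (13, 0), (13, 3), (13, 4), (13, 7), (13, 8), (13, 11), (13, 12), (13, 15), (15, 1), (15, 2), (15, 5), (15, 6), (15, 9), (15, 10), (15, 13), (15, 14)]

Answer: 64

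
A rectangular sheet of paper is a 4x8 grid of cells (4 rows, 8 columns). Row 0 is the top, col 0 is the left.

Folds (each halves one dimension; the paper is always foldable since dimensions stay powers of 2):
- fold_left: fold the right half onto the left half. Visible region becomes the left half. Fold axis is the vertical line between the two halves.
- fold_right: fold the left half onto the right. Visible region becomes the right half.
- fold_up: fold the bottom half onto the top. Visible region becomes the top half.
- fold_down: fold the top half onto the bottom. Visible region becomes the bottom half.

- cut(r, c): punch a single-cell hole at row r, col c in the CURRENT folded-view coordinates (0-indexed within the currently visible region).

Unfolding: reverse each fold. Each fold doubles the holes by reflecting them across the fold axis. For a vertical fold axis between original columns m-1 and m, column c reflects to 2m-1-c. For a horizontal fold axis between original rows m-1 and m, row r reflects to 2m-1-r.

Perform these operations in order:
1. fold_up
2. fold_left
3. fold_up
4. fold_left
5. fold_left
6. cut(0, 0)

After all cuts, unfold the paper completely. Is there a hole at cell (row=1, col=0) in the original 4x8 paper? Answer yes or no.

Answer: yes

Derivation:
Op 1 fold_up: fold axis h@2; visible region now rows[0,2) x cols[0,8) = 2x8
Op 2 fold_left: fold axis v@4; visible region now rows[0,2) x cols[0,4) = 2x4
Op 3 fold_up: fold axis h@1; visible region now rows[0,1) x cols[0,4) = 1x4
Op 4 fold_left: fold axis v@2; visible region now rows[0,1) x cols[0,2) = 1x2
Op 5 fold_left: fold axis v@1; visible region now rows[0,1) x cols[0,1) = 1x1
Op 6 cut(0, 0): punch at orig (0,0); cuts so far [(0, 0)]; region rows[0,1) x cols[0,1) = 1x1
Unfold 1 (reflect across v@1): 2 holes -> [(0, 0), (0, 1)]
Unfold 2 (reflect across v@2): 4 holes -> [(0, 0), (0, 1), (0, 2), (0, 3)]
Unfold 3 (reflect across h@1): 8 holes -> [(0, 0), (0, 1), (0, 2), (0, 3), (1, 0), (1, 1), (1, 2), (1, 3)]
Unfold 4 (reflect across v@4): 16 holes -> [(0, 0), (0, 1), (0, 2), (0, 3), (0, 4), (0, 5), (0, 6), (0, 7), (1, 0), (1, 1), (1, 2), (1, 3), (1, 4), (1, 5), (1, 6), (1, 7)]
Unfold 5 (reflect across h@2): 32 holes -> [(0, 0), (0, 1), (0, 2), (0, 3), (0, 4), (0, 5), (0, 6), (0, 7), (1, 0), (1, 1), (1, 2), (1, 3), (1, 4), (1, 5), (1, 6), (1, 7), (2, 0), (2, 1), (2, 2), (2, 3), (2, 4), (2, 5), (2, 6), (2, 7), (3, 0), (3, 1), (3, 2), (3, 3), (3, 4), (3, 5), (3, 6), (3, 7)]
Holes: [(0, 0), (0, 1), (0, 2), (0, 3), (0, 4), (0, 5), (0, 6), (0, 7), (1, 0), (1, 1), (1, 2), (1, 3), (1, 4), (1, 5), (1, 6), (1, 7), (2, 0), (2, 1), (2, 2), (2, 3), (2, 4), (2, 5), (2, 6), (2, 7), (3, 0), (3, 1), (3, 2), (3, 3), (3, 4), (3, 5), (3, 6), (3, 7)]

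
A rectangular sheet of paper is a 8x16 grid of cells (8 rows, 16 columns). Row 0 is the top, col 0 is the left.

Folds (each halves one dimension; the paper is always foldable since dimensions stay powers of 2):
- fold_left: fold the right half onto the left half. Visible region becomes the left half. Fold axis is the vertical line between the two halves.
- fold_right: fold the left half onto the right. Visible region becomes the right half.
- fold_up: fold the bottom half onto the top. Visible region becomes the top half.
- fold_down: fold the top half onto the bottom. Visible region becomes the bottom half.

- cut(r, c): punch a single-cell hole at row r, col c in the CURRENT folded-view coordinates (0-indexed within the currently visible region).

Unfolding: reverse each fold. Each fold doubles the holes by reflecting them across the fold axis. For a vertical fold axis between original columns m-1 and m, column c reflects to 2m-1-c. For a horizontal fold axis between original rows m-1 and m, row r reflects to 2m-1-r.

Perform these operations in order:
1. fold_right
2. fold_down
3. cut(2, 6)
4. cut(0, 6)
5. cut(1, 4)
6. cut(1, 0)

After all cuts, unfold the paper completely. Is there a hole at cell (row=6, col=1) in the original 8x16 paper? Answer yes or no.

Answer: yes

Derivation:
Op 1 fold_right: fold axis v@8; visible region now rows[0,8) x cols[8,16) = 8x8
Op 2 fold_down: fold axis h@4; visible region now rows[4,8) x cols[8,16) = 4x8
Op 3 cut(2, 6): punch at orig (6,14); cuts so far [(6, 14)]; region rows[4,8) x cols[8,16) = 4x8
Op 4 cut(0, 6): punch at orig (4,14); cuts so far [(4, 14), (6, 14)]; region rows[4,8) x cols[8,16) = 4x8
Op 5 cut(1, 4): punch at orig (5,12); cuts so far [(4, 14), (5, 12), (6, 14)]; region rows[4,8) x cols[8,16) = 4x8
Op 6 cut(1, 0): punch at orig (5,8); cuts so far [(4, 14), (5, 8), (5, 12), (6, 14)]; region rows[4,8) x cols[8,16) = 4x8
Unfold 1 (reflect across h@4): 8 holes -> [(1, 14), (2, 8), (2, 12), (3, 14), (4, 14), (5, 8), (5, 12), (6, 14)]
Unfold 2 (reflect across v@8): 16 holes -> [(1, 1), (1, 14), (2, 3), (2, 7), (2, 8), (2, 12), (3, 1), (3, 14), (4, 1), (4, 14), (5, 3), (5, 7), (5, 8), (5, 12), (6, 1), (6, 14)]
Holes: [(1, 1), (1, 14), (2, 3), (2, 7), (2, 8), (2, 12), (3, 1), (3, 14), (4, 1), (4, 14), (5, 3), (5, 7), (5, 8), (5, 12), (6, 1), (6, 14)]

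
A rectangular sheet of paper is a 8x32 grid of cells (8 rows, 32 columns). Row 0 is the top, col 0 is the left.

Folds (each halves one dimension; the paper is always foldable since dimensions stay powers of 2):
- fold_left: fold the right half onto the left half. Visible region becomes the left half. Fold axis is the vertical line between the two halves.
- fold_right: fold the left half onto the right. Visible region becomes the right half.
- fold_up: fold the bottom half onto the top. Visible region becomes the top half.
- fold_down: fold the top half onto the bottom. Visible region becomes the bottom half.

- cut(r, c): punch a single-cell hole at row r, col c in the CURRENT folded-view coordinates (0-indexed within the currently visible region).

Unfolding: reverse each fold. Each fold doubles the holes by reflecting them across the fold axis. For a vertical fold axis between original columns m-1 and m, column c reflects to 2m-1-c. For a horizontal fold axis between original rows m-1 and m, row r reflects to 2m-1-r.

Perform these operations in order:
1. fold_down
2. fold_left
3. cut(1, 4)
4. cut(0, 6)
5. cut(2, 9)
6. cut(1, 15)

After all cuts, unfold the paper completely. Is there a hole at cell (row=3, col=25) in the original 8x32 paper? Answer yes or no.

Op 1 fold_down: fold axis h@4; visible region now rows[4,8) x cols[0,32) = 4x32
Op 2 fold_left: fold axis v@16; visible region now rows[4,8) x cols[0,16) = 4x16
Op 3 cut(1, 4): punch at orig (5,4); cuts so far [(5, 4)]; region rows[4,8) x cols[0,16) = 4x16
Op 4 cut(0, 6): punch at orig (4,6); cuts so far [(4, 6), (5, 4)]; region rows[4,8) x cols[0,16) = 4x16
Op 5 cut(2, 9): punch at orig (6,9); cuts so far [(4, 6), (5, 4), (6, 9)]; region rows[4,8) x cols[0,16) = 4x16
Op 6 cut(1, 15): punch at orig (5,15); cuts so far [(4, 6), (5, 4), (5, 15), (6, 9)]; region rows[4,8) x cols[0,16) = 4x16
Unfold 1 (reflect across v@16): 8 holes -> [(4, 6), (4, 25), (5, 4), (5, 15), (5, 16), (5, 27), (6, 9), (6, 22)]
Unfold 2 (reflect across h@4): 16 holes -> [(1, 9), (1, 22), (2, 4), (2, 15), (2, 16), (2, 27), (3, 6), (3, 25), (4, 6), (4, 25), (5, 4), (5, 15), (5, 16), (5, 27), (6, 9), (6, 22)]
Holes: [(1, 9), (1, 22), (2, 4), (2, 15), (2, 16), (2, 27), (3, 6), (3, 25), (4, 6), (4, 25), (5, 4), (5, 15), (5, 16), (5, 27), (6, 9), (6, 22)]

Answer: yes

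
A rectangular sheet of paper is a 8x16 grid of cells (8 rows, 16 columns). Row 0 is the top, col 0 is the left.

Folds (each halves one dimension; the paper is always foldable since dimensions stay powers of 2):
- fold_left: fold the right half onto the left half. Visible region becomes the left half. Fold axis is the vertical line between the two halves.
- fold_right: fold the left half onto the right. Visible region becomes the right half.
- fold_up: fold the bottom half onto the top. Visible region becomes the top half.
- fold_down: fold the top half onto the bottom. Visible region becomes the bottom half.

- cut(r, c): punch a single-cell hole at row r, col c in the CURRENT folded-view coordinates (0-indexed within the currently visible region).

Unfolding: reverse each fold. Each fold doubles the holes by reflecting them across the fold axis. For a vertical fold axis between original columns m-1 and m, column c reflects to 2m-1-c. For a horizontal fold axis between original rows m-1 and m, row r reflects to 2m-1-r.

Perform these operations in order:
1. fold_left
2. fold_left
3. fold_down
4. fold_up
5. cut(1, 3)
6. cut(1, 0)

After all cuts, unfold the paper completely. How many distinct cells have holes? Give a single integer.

Op 1 fold_left: fold axis v@8; visible region now rows[0,8) x cols[0,8) = 8x8
Op 2 fold_left: fold axis v@4; visible region now rows[0,8) x cols[0,4) = 8x4
Op 3 fold_down: fold axis h@4; visible region now rows[4,8) x cols[0,4) = 4x4
Op 4 fold_up: fold axis h@6; visible region now rows[4,6) x cols[0,4) = 2x4
Op 5 cut(1, 3): punch at orig (5,3); cuts so far [(5, 3)]; region rows[4,6) x cols[0,4) = 2x4
Op 6 cut(1, 0): punch at orig (5,0); cuts so far [(5, 0), (5, 3)]; region rows[4,6) x cols[0,4) = 2x4
Unfold 1 (reflect across h@6): 4 holes -> [(5, 0), (5, 3), (6, 0), (6, 3)]
Unfold 2 (reflect across h@4): 8 holes -> [(1, 0), (1, 3), (2, 0), (2, 3), (5, 0), (5, 3), (6, 0), (6, 3)]
Unfold 3 (reflect across v@4): 16 holes -> [(1, 0), (1, 3), (1, 4), (1, 7), (2, 0), (2, 3), (2, 4), (2, 7), (5, 0), (5, 3), (5, 4), (5, 7), (6, 0), (6, 3), (6, 4), (6, 7)]
Unfold 4 (reflect across v@8): 32 holes -> [(1, 0), (1, 3), (1, 4), (1, 7), (1, 8), (1, 11), (1, 12), (1, 15), (2, 0), (2, 3), (2, 4), (2, 7), (2, 8), (2, 11), (2, 12), (2, 15), (5, 0), (5, 3), (5, 4), (5, 7), (5, 8), (5, 11), (5, 12), (5, 15), (6, 0), (6, 3), (6, 4), (6, 7), (6, 8), (6, 11), (6, 12), (6, 15)]

Answer: 32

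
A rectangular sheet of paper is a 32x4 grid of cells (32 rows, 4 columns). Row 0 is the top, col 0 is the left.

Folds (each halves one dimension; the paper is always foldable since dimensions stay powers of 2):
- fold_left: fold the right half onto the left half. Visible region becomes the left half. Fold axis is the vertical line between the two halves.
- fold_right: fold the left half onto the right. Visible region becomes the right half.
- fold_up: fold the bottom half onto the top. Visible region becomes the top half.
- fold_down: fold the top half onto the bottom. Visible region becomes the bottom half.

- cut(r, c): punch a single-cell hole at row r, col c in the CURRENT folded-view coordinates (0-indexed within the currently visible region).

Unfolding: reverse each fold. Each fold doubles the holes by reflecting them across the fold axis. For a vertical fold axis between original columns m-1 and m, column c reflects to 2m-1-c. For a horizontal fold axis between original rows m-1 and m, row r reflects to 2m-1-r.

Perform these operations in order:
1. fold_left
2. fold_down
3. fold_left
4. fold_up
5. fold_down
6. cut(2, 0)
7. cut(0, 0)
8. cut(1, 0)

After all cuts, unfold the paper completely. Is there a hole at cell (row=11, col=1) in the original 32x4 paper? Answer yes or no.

Answer: yes

Derivation:
Op 1 fold_left: fold axis v@2; visible region now rows[0,32) x cols[0,2) = 32x2
Op 2 fold_down: fold axis h@16; visible region now rows[16,32) x cols[0,2) = 16x2
Op 3 fold_left: fold axis v@1; visible region now rows[16,32) x cols[0,1) = 16x1
Op 4 fold_up: fold axis h@24; visible region now rows[16,24) x cols[0,1) = 8x1
Op 5 fold_down: fold axis h@20; visible region now rows[20,24) x cols[0,1) = 4x1
Op 6 cut(2, 0): punch at orig (22,0); cuts so far [(22, 0)]; region rows[20,24) x cols[0,1) = 4x1
Op 7 cut(0, 0): punch at orig (20,0); cuts so far [(20, 0), (22, 0)]; region rows[20,24) x cols[0,1) = 4x1
Op 8 cut(1, 0): punch at orig (21,0); cuts so far [(20, 0), (21, 0), (22, 0)]; region rows[20,24) x cols[0,1) = 4x1
Unfold 1 (reflect across h@20): 6 holes -> [(17, 0), (18, 0), (19, 0), (20, 0), (21, 0), (22, 0)]
Unfold 2 (reflect across h@24): 12 holes -> [(17, 0), (18, 0), (19, 0), (20, 0), (21, 0), (22, 0), (25, 0), (26, 0), (27, 0), (28, 0), (29, 0), (30, 0)]
Unfold 3 (reflect across v@1): 24 holes -> [(17, 0), (17, 1), (18, 0), (18, 1), (19, 0), (19, 1), (20, 0), (20, 1), (21, 0), (21, 1), (22, 0), (22, 1), (25, 0), (25, 1), (26, 0), (26, 1), (27, 0), (27, 1), (28, 0), (28, 1), (29, 0), (29, 1), (30, 0), (30, 1)]
Unfold 4 (reflect across h@16): 48 holes -> [(1, 0), (1, 1), (2, 0), (2, 1), (3, 0), (3, 1), (4, 0), (4, 1), (5, 0), (5, 1), (6, 0), (6, 1), (9, 0), (9, 1), (10, 0), (10, 1), (11, 0), (11, 1), (12, 0), (12, 1), (13, 0), (13, 1), (14, 0), (14, 1), (17, 0), (17, 1), (18, 0), (18, 1), (19, 0), (19, 1), (20, 0), (20, 1), (21, 0), (21, 1), (22, 0), (22, 1), (25, 0), (25, 1), (26, 0), (26, 1), (27, 0), (27, 1), (28, 0), (28, 1), (29, 0), (29, 1), (30, 0), (30, 1)]
Unfold 5 (reflect across v@2): 96 holes -> [(1, 0), (1, 1), (1, 2), (1, 3), (2, 0), (2, 1), (2, 2), (2, 3), (3, 0), (3, 1), (3, 2), (3, 3), (4, 0), (4, 1), (4, 2), (4, 3), (5, 0), (5, 1), (5, 2), (5, 3), (6, 0), (6, 1), (6, 2), (6, 3), (9, 0), (9, 1), (9, 2), (9, 3), (10, 0), (10, 1), (10, 2), (10, 3), (11, 0), (11, 1), (11, 2), (11, 3), (12, 0), (12, 1), (12, 2), (12, 3), (13, 0), (13, 1), (13, 2), (13, 3), (14, 0), (14, 1), (14, 2), (14, 3), (17, 0), (17, 1), (17, 2), (17, 3), (18, 0), (18, 1), (18, 2), (18, 3), (19, 0), (19, 1), (19, 2), (19, 3), (20, 0), (20, 1), (20, 2), (20, 3), (21, 0), (21, 1), (21, 2), (21, 3), (22, 0), (22, 1), (22, 2), (22, 3), (25, 0), (25, 1), (25, 2), (25, 3), (26, 0), (26, 1), (26, 2), (26, 3), (27, 0), (27, 1), (27, 2), (27, 3), (28, 0), (28, 1), (28, 2), (28, 3), (29, 0), (29, 1), (29, 2), (29, 3), (30, 0), (30, 1), (30, 2), (30, 3)]
Holes: [(1, 0), (1, 1), (1, 2), (1, 3), (2, 0), (2, 1), (2, 2), (2, 3), (3, 0), (3, 1), (3, 2), (3, 3), (4, 0), (4, 1), (4, 2), (4, 3), (5, 0), (5, 1), (5, 2), (5, 3), (6, 0), (6, 1), (6, 2), (6, 3), (9, 0), (9, 1), (9, 2), (9, 3), (10, 0), (10, 1), (10, 2), (10, 3), (11, 0), (11, 1), (11, 2), (11, 3), (12, 0), (12, 1), (12, 2), (12, 3), (13, 0), (13, 1), (13, 2), (13, 3), (14, 0), (14, 1), (14, 2), (14, 3), (17, 0), (17, 1), (17, 2), (17, 3), (18, 0), (18, 1), (18, 2), (18, 3), (19, 0), (19, 1), (19, 2), (19, 3), (20, 0), (20, 1), (20, 2), (20, 3), (21, 0), (21, 1), (21, 2), (21, 3), (22, 0), (22, 1), (22, 2), (22, 3), (25, 0), (25, 1), (25, 2), (25, 3), (26, 0), (26, 1), (26, 2), (26, 3), (27, 0), (27, 1), (27, 2), (27, 3), (28, 0), (28, 1), (28, 2), (28, 3), (29, 0), (29, 1), (29, 2), (29, 3), (30, 0), (30, 1), (30, 2), (30, 3)]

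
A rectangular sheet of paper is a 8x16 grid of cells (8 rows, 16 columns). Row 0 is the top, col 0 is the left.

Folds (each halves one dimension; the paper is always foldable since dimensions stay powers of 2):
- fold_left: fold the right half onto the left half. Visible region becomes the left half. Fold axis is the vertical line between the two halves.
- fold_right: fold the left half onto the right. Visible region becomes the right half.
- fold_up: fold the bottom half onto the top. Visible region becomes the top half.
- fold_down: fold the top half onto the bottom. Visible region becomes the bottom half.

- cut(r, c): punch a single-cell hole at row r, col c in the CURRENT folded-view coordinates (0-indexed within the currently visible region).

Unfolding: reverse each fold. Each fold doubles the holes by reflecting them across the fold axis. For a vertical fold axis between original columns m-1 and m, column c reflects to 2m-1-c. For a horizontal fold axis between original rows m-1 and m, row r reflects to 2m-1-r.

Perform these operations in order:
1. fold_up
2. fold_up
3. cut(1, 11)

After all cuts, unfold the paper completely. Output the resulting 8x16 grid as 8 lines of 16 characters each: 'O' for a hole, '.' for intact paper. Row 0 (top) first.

Op 1 fold_up: fold axis h@4; visible region now rows[0,4) x cols[0,16) = 4x16
Op 2 fold_up: fold axis h@2; visible region now rows[0,2) x cols[0,16) = 2x16
Op 3 cut(1, 11): punch at orig (1,11); cuts so far [(1, 11)]; region rows[0,2) x cols[0,16) = 2x16
Unfold 1 (reflect across h@2): 2 holes -> [(1, 11), (2, 11)]
Unfold 2 (reflect across h@4): 4 holes -> [(1, 11), (2, 11), (5, 11), (6, 11)]

Answer: ................
...........O....
...........O....
................
................
...........O....
...........O....
................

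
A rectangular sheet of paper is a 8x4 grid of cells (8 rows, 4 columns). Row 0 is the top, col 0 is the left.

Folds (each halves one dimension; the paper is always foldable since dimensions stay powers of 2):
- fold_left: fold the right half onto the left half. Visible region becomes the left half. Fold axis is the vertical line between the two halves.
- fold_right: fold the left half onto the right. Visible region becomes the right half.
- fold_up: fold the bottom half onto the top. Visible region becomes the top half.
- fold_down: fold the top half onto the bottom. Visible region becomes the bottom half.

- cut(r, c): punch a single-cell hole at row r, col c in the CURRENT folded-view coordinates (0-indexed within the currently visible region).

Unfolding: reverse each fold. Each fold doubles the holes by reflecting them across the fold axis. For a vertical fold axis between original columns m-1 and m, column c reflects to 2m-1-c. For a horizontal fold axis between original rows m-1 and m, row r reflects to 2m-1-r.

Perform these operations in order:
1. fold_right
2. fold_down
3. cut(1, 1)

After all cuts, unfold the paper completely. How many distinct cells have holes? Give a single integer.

Op 1 fold_right: fold axis v@2; visible region now rows[0,8) x cols[2,4) = 8x2
Op 2 fold_down: fold axis h@4; visible region now rows[4,8) x cols[2,4) = 4x2
Op 3 cut(1, 1): punch at orig (5,3); cuts so far [(5, 3)]; region rows[4,8) x cols[2,4) = 4x2
Unfold 1 (reflect across h@4): 2 holes -> [(2, 3), (5, 3)]
Unfold 2 (reflect across v@2): 4 holes -> [(2, 0), (2, 3), (5, 0), (5, 3)]

Answer: 4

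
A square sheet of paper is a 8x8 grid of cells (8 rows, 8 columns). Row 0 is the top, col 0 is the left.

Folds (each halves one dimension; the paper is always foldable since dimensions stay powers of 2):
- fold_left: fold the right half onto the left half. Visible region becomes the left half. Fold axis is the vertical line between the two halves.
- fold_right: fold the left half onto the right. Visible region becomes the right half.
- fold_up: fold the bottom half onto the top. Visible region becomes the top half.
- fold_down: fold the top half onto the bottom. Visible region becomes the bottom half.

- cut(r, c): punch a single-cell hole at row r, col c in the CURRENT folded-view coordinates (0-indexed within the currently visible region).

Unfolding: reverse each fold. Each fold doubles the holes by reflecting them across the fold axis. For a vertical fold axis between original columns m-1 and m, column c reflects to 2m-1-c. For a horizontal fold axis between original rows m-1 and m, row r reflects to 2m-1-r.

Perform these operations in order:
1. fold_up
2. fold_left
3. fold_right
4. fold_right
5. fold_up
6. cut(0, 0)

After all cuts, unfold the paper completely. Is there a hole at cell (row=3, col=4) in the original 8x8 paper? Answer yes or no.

Answer: yes

Derivation:
Op 1 fold_up: fold axis h@4; visible region now rows[0,4) x cols[0,8) = 4x8
Op 2 fold_left: fold axis v@4; visible region now rows[0,4) x cols[0,4) = 4x4
Op 3 fold_right: fold axis v@2; visible region now rows[0,4) x cols[2,4) = 4x2
Op 4 fold_right: fold axis v@3; visible region now rows[0,4) x cols[3,4) = 4x1
Op 5 fold_up: fold axis h@2; visible region now rows[0,2) x cols[3,4) = 2x1
Op 6 cut(0, 0): punch at orig (0,3); cuts so far [(0, 3)]; region rows[0,2) x cols[3,4) = 2x1
Unfold 1 (reflect across h@2): 2 holes -> [(0, 3), (3, 3)]
Unfold 2 (reflect across v@3): 4 holes -> [(0, 2), (0, 3), (3, 2), (3, 3)]
Unfold 3 (reflect across v@2): 8 holes -> [(0, 0), (0, 1), (0, 2), (0, 3), (3, 0), (3, 1), (3, 2), (3, 3)]
Unfold 4 (reflect across v@4): 16 holes -> [(0, 0), (0, 1), (0, 2), (0, 3), (0, 4), (0, 5), (0, 6), (0, 7), (3, 0), (3, 1), (3, 2), (3, 3), (3, 4), (3, 5), (3, 6), (3, 7)]
Unfold 5 (reflect across h@4): 32 holes -> [(0, 0), (0, 1), (0, 2), (0, 3), (0, 4), (0, 5), (0, 6), (0, 7), (3, 0), (3, 1), (3, 2), (3, 3), (3, 4), (3, 5), (3, 6), (3, 7), (4, 0), (4, 1), (4, 2), (4, 3), (4, 4), (4, 5), (4, 6), (4, 7), (7, 0), (7, 1), (7, 2), (7, 3), (7, 4), (7, 5), (7, 6), (7, 7)]
Holes: [(0, 0), (0, 1), (0, 2), (0, 3), (0, 4), (0, 5), (0, 6), (0, 7), (3, 0), (3, 1), (3, 2), (3, 3), (3, 4), (3, 5), (3, 6), (3, 7), (4, 0), (4, 1), (4, 2), (4, 3), (4, 4), (4, 5), (4, 6), (4, 7), (7, 0), (7, 1), (7, 2), (7, 3), (7, 4), (7, 5), (7, 6), (7, 7)]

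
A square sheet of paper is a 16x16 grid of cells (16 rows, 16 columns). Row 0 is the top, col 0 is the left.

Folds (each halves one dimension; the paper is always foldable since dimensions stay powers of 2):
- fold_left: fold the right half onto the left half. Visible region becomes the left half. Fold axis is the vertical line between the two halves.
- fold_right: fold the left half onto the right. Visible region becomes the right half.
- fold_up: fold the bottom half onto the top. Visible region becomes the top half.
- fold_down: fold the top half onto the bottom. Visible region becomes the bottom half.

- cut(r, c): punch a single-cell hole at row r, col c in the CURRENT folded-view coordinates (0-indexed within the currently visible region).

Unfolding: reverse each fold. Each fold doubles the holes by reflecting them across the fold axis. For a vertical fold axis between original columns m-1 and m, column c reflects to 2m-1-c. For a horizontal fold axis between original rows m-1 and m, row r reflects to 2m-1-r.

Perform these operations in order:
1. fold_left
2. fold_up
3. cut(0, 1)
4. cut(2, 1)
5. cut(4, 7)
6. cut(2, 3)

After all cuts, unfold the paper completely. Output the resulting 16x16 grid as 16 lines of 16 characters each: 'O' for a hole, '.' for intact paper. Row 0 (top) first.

Answer: .O............O.
................
.O.O........O.O.
................
.......OO.......
................
................
................
................
................
................
.......OO.......
................
.O.O........O.O.
................
.O............O.

Derivation:
Op 1 fold_left: fold axis v@8; visible region now rows[0,16) x cols[0,8) = 16x8
Op 2 fold_up: fold axis h@8; visible region now rows[0,8) x cols[0,8) = 8x8
Op 3 cut(0, 1): punch at orig (0,1); cuts so far [(0, 1)]; region rows[0,8) x cols[0,8) = 8x8
Op 4 cut(2, 1): punch at orig (2,1); cuts so far [(0, 1), (2, 1)]; region rows[0,8) x cols[0,8) = 8x8
Op 5 cut(4, 7): punch at orig (4,7); cuts so far [(0, 1), (2, 1), (4, 7)]; region rows[0,8) x cols[0,8) = 8x8
Op 6 cut(2, 3): punch at orig (2,3); cuts so far [(0, 1), (2, 1), (2, 3), (4, 7)]; region rows[0,8) x cols[0,8) = 8x8
Unfold 1 (reflect across h@8): 8 holes -> [(0, 1), (2, 1), (2, 3), (4, 7), (11, 7), (13, 1), (13, 3), (15, 1)]
Unfold 2 (reflect across v@8): 16 holes -> [(0, 1), (0, 14), (2, 1), (2, 3), (2, 12), (2, 14), (4, 7), (4, 8), (11, 7), (11, 8), (13, 1), (13, 3), (13, 12), (13, 14), (15, 1), (15, 14)]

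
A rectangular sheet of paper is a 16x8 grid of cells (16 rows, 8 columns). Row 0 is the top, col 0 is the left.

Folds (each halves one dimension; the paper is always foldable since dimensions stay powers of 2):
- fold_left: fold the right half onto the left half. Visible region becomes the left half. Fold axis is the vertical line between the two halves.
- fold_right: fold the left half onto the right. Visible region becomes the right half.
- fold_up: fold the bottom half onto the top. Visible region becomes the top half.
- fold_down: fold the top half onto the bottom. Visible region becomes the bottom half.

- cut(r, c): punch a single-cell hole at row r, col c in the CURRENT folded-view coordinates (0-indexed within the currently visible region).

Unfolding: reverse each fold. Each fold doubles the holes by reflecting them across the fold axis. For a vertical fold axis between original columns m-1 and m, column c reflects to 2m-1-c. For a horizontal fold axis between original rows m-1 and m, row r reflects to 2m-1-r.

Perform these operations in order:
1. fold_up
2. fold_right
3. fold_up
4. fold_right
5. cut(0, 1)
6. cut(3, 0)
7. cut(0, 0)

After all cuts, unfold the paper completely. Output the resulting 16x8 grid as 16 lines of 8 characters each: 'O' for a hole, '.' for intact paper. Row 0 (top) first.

Op 1 fold_up: fold axis h@8; visible region now rows[0,8) x cols[0,8) = 8x8
Op 2 fold_right: fold axis v@4; visible region now rows[0,8) x cols[4,8) = 8x4
Op 3 fold_up: fold axis h@4; visible region now rows[0,4) x cols[4,8) = 4x4
Op 4 fold_right: fold axis v@6; visible region now rows[0,4) x cols[6,8) = 4x2
Op 5 cut(0, 1): punch at orig (0,7); cuts so far [(0, 7)]; region rows[0,4) x cols[6,8) = 4x2
Op 6 cut(3, 0): punch at orig (3,6); cuts so far [(0, 7), (3, 6)]; region rows[0,4) x cols[6,8) = 4x2
Op 7 cut(0, 0): punch at orig (0,6); cuts so far [(0, 6), (0, 7), (3, 6)]; region rows[0,4) x cols[6,8) = 4x2
Unfold 1 (reflect across v@6): 6 holes -> [(0, 4), (0, 5), (0, 6), (0, 7), (3, 5), (3, 6)]
Unfold 2 (reflect across h@4): 12 holes -> [(0, 4), (0, 5), (0, 6), (0, 7), (3, 5), (3, 6), (4, 5), (4, 6), (7, 4), (7, 5), (7, 6), (7, 7)]
Unfold 3 (reflect across v@4): 24 holes -> [(0, 0), (0, 1), (0, 2), (0, 3), (0, 4), (0, 5), (0, 6), (0, 7), (3, 1), (3, 2), (3, 5), (3, 6), (4, 1), (4, 2), (4, 5), (4, 6), (7, 0), (7, 1), (7, 2), (7, 3), (7, 4), (7, 5), (7, 6), (7, 7)]
Unfold 4 (reflect across h@8): 48 holes -> [(0, 0), (0, 1), (0, 2), (0, 3), (0, 4), (0, 5), (0, 6), (0, 7), (3, 1), (3, 2), (3, 5), (3, 6), (4, 1), (4, 2), (4, 5), (4, 6), (7, 0), (7, 1), (7, 2), (7, 3), (7, 4), (7, 5), (7, 6), (7, 7), (8, 0), (8, 1), (8, 2), (8, 3), (8, 4), (8, 5), (8, 6), (8, 7), (11, 1), (11, 2), (11, 5), (11, 6), (12, 1), (12, 2), (12, 5), (12, 6), (15, 0), (15, 1), (15, 2), (15, 3), (15, 4), (15, 5), (15, 6), (15, 7)]

Answer: OOOOOOOO
........
........
.OO..OO.
.OO..OO.
........
........
OOOOOOOO
OOOOOOOO
........
........
.OO..OO.
.OO..OO.
........
........
OOOOOOOO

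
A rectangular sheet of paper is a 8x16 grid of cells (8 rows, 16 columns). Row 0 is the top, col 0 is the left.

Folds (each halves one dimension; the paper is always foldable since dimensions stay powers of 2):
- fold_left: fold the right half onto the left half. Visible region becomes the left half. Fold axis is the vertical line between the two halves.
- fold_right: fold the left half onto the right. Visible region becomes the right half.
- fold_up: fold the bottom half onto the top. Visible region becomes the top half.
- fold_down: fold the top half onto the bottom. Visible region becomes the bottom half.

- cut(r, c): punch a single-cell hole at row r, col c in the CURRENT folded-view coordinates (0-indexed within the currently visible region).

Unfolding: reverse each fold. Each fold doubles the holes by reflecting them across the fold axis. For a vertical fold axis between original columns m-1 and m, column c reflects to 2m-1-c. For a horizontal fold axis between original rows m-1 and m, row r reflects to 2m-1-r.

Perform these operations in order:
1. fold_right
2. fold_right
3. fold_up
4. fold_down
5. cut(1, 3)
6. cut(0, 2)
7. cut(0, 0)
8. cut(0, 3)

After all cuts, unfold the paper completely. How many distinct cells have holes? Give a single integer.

Op 1 fold_right: fold axis v@8; visible region now rows[0,8) x cols[8,16) = 8x8
Op 2 fold_right: fold axis v@12; visible region now rows[0,8) x cols[12,16) = 8x4
Op 3 fold_up: fold axis h@4; visible region now rows[0,4) x cols[12,16) = 4x4
Op 4 fold_down: fold axis h@2; visible region now rows[2,4) x cols[12,16) = 2x4
Op 5 cut(1, 3): punch at orig (3,15); cuts so far [(3, 15)]; region rows[2,4) x cols[12,16) = 2x4
Op 6 cut(0, 2): punch at orig (2,14); cuts so far [(2, 14), (3, 15)]; region rows[2,4) x cols[12,16) = 2x4
Op 7 cut(0, 0): punch at orig (2,12); cuts so far [(2, 12), (2, 14), (3, 15)]; region rows[2,4) x cols[12,16) = 2x4
Op 8 cut(0, 3): punch at orig (2,15); cuts so far [(2, 12), (2, 14), (2, 15), (3, 15)]; region rows[2,4) x cols[12,16) = 2x4
Unfold 1 (reflect across h@2): 8 holes -> [(0, 15), (1, 12), (1, 14), (1, 15), (2, 12), (2, 14), (2, 15), (3, 15)]
Unfold 2 (reflect across h@4): 16 holes -> [(0, 15), (1, 12), (1, 14), (1, 15), (2, 12), (2, 14), (2, 15), (3, 15), (4, 15), (5, 12), (5, 14), (5, 15), (6, 12), (6, 14), (6, 15), (7, 15)]
Unfold 3 (reflect across v@12): 32 holes -> [(0, 8), (0, 15), (1, 8), (1, 9), (1, 11), (1, 12), (1, 14), (1, 15), (2, 8), (2, 9), (2, 11), (2, 12), (2, 14), (2, 15), (3, 8), (3, 15), (4, 8), (4, 15), (5, 8), (5, 9), (5, 11), (5, 12), (5, 14), (5, 15), (6, 8), (6, 9), (6, 11), (6, 12), (6, 14), (6, 15), (7, 8), (7, 15)]
Unfold 4 (reflect across v@8): 64 holes -> [(0, 0), (0, 7), (0, 8), (0, 15), (1, 0), (1, 1), (1, 3), (1, 4), (1, 6), (1, 7), (1, 8), (1, 9), (1, 11), (1, 12), (1, 14), (1, 15), (2, 0), (2, 1), (2, 3), (2, 4), (2, 6), (2, 7), (2, 8), (2, 9), (2, 11), (2, 12), (2, 14), (2, 15), (3, 0), (3, 7), (3, 8), (3, 15), (4, 0), (4, 7), (4, 8), (4, 15), (5, 0), (5, 1), (5, 3), (5, 4), (5, 6), (5, 7), (5, 8), (5, 9), (5, 11), (5, 12), (5, 14), (5, 15), (6, 0), (6, 1), (6, 3), (6, 4), (6, 6), (6, 7), (6, 8), (6, 9), (6, 11), (6, 12), (6, 14), (6, 15), (7, 0), (7, 7), (7, 8), (7, 15)]

Answer: 64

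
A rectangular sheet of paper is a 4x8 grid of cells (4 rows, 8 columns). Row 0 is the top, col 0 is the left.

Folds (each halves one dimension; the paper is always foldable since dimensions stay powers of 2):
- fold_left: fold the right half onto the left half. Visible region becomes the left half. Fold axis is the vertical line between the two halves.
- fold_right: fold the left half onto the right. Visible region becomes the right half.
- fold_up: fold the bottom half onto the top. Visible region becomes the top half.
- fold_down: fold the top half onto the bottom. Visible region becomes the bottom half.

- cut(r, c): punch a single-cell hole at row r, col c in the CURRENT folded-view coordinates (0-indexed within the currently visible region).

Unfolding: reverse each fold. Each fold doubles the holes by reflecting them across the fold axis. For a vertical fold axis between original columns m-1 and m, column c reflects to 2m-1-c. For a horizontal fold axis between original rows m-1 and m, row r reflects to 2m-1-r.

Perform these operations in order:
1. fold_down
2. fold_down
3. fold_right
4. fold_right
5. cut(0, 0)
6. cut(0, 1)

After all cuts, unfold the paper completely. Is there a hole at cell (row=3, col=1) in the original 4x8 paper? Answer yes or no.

Answer: yes

Derivation:
Op 1 fold_down: fold axis h@2; visible region now rows[2,4) x cols[0,8) = 2x8
Op 2 fold_down: fold axis h@3; visible region now rows[3,4) x cols[0,8) = 1x8
Op 3 fold_right: fold axis v@4; visible region now rows[3,4) x cols[4,8) = 1x4
Op 4 fold_right: fold axis v@6; visible region now rows[3,4) x cols[6,8) = 1x2
Op 5 cut(0, 0): punch at orig (3,6); cuts so far [(3, 6)]; region rows[3,4) x cols[6,8) = 1x2
Op 6 cut(0, 1): punch at orig (3,7); cuts so far [(3, 6), (3, 7)]; region rows[3,4) x cols[6,8) = 1x2
Unfold 1 (reflect across v@6): 4 holes -> [(3, 4), (3, 5), (3, 6), (3, 7)]
Unfold 2 (reflect across v@4): 8 holes -> [(3, 0), (3, 1), (3, 2), (3, 3), (3, 4), (3, 5), (3, 6), (3, 7)]
Unfold 3 (reflect across h@3): 16 holes -> [(2, 0), (2, 1), (2, 2), (2, 3), (2, 4), (2, 5), (2, 6), (2, 7), (3, 0), (3, 1), (3, 2), (3, 3), (3, 4), (3, 5), (3, 6), (3, 7)]
Unfold 4 (reflect across h@2): 32 holes -> [(0, 0), (0, 1), (0, 2), (0, 3), (0, 4), (0, 5), (0, 6), (0, 7), (1, 0), (1, 1), (1, 2), (1, 3), (1, 4), (1, 5), (1, 6), (1, 7), (2, 0), (2, 1), (2, 2), (2, 3), (2, 4), (2, 5), (2, 6), (2, 7), (3, 0), (3, 1), (3, 2), (3, 3), (3, 4), (3, 5), (3, 6), (3, 7)]
Holes: [(0, 0), (0, 1), (0, 2), (0, 3), (0, 4), (0, 5), (0, 6), (0, 7), (1, 0), (1, 1), (1, 2), (1, 3), (1, 4), (1, 5), (1, 6), (1, 7), (2, 0), (2, 1), (2, 2), (2, 3), (2, 4), (2, 5), (2, 6), (2, 7), (3, 0), (3, 1), (3, 2), (3, 3), (3, 4), (3, 5), (3, 6), (3, 7)]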